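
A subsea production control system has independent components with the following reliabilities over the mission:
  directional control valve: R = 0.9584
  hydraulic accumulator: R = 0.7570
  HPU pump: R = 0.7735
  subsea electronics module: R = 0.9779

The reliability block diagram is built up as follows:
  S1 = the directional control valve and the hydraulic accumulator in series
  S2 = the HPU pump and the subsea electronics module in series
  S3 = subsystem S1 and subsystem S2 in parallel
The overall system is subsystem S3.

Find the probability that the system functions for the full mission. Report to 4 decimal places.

Series (directional control valve and hydraulic accumulator): 0.958400 × 0.757000 = 0.725509
Series (HPU pump and subsea electronics module): 0.773500 × 0.977900 = 0.756406
Parallel ([0.725509] and [0.756406]): 1 − (1 − 0.725509)(1 − 0.756406) = 0.9331

0.9331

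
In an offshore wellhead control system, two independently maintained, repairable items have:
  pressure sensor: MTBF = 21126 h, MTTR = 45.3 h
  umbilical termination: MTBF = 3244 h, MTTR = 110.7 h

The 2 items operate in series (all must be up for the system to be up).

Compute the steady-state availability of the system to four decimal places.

A(pressure sensor) = MTBF/(MTBF+MTTR) = 21126/(21126+45.3) = 0.997860
A(umbilical termination) = MTBF/(MTBF+MTTR) = 3244/(3244+110.7) = 0.967002
Series availability: 0.997860 × 0.967002 = 0.9649

0.9649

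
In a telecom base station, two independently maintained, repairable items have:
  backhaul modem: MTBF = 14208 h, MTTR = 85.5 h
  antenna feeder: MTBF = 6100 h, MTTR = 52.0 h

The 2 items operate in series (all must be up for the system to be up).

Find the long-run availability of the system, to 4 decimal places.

0.9856

A(backhaul modem) = MTBF/(MTBF+MTTR) = 14208/(14208+85.5) = 0.994018
A(antenna feeder) = MTBF/(MTBF+MTTR) = 6100/(6100+52.0) = 0.991547
Series availability: 0.994018 × 0.991547 = 0.9856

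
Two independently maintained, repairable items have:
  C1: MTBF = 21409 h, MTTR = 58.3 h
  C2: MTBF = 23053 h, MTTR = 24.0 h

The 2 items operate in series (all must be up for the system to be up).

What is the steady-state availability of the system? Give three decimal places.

0.996

A(C1) = MTBF/(MTBF+MTTR) = 21409/(21409+58.3) = 0.997284
A(C2) = MTBF/(MTBF+MTTR) = 23053/(23053+24.0) = 0.998960
Series availability: 0.997284 × 0.998960 = 0.996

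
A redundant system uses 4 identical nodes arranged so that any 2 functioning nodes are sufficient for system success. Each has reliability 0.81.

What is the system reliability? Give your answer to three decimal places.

R = Σ_{i=2}^{4} C(4,i) p^i (1−p)^{4−i} with p = 0.81
C(4,2)·0.81^2·0.19^2 = 0.14211
C(4,3)·0.81^3·0.19^1 = 0.40390
C(4,4)·0.81^4·0.19^0 = 0.43047
Sum = 0.976

0.976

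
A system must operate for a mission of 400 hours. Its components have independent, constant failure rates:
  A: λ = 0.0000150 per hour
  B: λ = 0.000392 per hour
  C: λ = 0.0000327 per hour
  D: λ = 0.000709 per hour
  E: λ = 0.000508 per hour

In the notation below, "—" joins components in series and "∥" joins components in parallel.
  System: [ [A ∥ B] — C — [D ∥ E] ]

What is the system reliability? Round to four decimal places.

0.9414

R(A) = exp(−0.0000150 × 400) = 0.994018
R(B) = exp(−0.000392 × 400) = 0.854875
R(C) = exp(−0.0000327 × 400) = 0.987005
R(D) = exp(−0.000709 × 400) = 0.753068
R(E) = exp(−0.000508 × 400) = 0.816115
Parallel (A and B): 1 − (1 − 0.994018)(1 − 0.854875) = 0.999132
Parallel (D and E): 1 − (1 − 0.753068)(1 − 0.816115) = 0.954593
Series ([0.999132], C, and [0.954593]): 0.999132 × 0.987005 × 0.954593 = 0.9414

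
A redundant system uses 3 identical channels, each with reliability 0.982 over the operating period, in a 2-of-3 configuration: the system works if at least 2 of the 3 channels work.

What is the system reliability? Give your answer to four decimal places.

R = Σ_{i=2}^{3} C(3,i) p^i (1−p)^{3−i} with p = 0.982
C(3,2)·0.982^2·0.018^1 = 0.052073
C(3,3)·0.982^3·0.018^0 = 0.946966
Sum = 0.9990

0.9990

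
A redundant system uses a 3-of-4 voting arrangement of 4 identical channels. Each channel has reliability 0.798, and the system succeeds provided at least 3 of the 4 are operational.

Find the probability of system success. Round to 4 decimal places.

R = Σ_{i=3}^{4} C(4,i) p^i (1−p)^{4−i} with p = 0.798
C(4,3)·0.798^3·0.202^1 = 0.410601
C(4,4)·0.798^4·0.202^0 = 0.405519
Sum = 0.8161

0.8161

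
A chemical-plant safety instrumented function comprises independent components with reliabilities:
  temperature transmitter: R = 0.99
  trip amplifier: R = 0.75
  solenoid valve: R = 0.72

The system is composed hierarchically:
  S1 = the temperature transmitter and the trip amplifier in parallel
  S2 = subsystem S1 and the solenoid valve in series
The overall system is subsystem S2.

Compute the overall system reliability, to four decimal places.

0.7182

Parallel (temperature transmitter and trip amplifier): 1 − (1 − 0.990000)(1 − 0.750000) = 0.997500
Series ([0.997500] and solenoid valve): 0.997500 × 0.720000 = 0.7182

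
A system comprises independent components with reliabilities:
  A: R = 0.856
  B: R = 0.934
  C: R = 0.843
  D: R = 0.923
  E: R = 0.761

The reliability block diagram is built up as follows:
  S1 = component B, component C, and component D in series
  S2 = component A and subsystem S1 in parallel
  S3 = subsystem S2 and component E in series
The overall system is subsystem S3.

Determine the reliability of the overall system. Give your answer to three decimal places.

Series (B, C, and D): 0.93400 × 0.84300 × 0.92300 = 0.72674
Parallel (A and [0.72674]): 1 − (1 − 0.85600)(1 − 0.72674) = 0.96065
Series ([0.96065] and E): 0.96065 × 0.76100 = 0.731

0.731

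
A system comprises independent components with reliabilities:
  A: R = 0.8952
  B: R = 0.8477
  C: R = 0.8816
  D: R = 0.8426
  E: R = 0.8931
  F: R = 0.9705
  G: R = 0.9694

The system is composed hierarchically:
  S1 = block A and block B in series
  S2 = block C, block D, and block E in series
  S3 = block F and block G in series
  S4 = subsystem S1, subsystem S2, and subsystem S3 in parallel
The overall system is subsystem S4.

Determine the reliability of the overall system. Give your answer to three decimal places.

Series (A and B): 0.89520 × 0.84770 = 0.75886
Series (C, D, and E): 0.88160 × 0.84260 × 0.89310 = 0.66343
Series (F and G): 0.97050 × 0.96940 = 0.94080
Parallel ([0.75886], [0.66343], and [0.94080]): 1 − (1 − 0.75886)(1 − 0.66343)(1 − 0.94080) = 0.995

0.995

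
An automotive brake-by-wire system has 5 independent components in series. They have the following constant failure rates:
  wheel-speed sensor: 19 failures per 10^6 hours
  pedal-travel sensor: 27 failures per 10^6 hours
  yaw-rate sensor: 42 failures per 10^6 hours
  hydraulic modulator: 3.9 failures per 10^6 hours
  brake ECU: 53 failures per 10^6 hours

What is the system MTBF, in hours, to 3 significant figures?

Series of exponential components: λ_sys = Σ λ_i
λ_sys = 0.000019 + 0.000027 + 0.000042 + 0.0000039 + 0.000053 = 1.4490e-04 /h
MTBF = 1 / λ_sys = 6900 h

6900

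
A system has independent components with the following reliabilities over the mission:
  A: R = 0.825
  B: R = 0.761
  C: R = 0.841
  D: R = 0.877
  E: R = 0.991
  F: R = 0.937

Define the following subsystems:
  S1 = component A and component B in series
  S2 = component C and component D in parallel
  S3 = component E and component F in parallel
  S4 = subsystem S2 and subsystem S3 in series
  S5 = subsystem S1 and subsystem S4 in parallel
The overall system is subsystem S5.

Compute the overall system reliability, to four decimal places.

Series (A and B): 0.825000 × 0.761000 = 0.627825
Parallel (C and D): 1 − (1 − 0.841000)(1 − 0.877000) = 0.980443
Parallel (E and F): 1 − (1 − 0.991000)(1 − 0.937000) = 0.999433
Series ([0.980443] and [0.999433]): 0.980443 × 0.999433 = 0.979887
Parallel ([0.627825] and [0.979887]): 1 − (1 − 0.627825)(1 − 0.979887) = 0.9925

0.9925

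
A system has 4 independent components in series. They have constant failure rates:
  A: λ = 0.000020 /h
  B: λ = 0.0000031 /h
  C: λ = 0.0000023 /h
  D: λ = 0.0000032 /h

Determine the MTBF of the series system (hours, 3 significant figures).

Series of exponential components: λ_sys = Σ λ_i
λ_sys = 0.000020 + 0.0000031 + 0.0000023 + 0.0000032 = 2.8600e-05 /h
MTBF = 1 / λ_sys = 35000 h

35000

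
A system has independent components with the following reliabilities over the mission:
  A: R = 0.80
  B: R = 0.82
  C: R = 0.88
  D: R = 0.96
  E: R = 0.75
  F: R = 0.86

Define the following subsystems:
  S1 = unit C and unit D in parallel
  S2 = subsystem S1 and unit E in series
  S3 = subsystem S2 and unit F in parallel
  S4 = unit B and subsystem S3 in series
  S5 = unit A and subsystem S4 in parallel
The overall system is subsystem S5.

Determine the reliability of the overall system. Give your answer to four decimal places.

Parallel (C and D): 1 − (1 − 0.880000)(1 − 0.960000) = 0.995200
Series ([0.995200] and E): 0.995200 × 0.750000 = 0.746400
Parallel ([0.746400] and F): 1 − (1 − 0.746400)(1 − 0.860000) = 0.964496
Series (B and [0.964496]): 0.820000 × 0.964496 = 0.790887
Parallel (A and [0.790887]): 1 − (1 − 0.800000)(1 − 0.790887) = 0.9582

0.9582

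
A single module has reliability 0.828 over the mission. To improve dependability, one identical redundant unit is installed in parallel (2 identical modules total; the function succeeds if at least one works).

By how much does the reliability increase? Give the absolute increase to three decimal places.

0.142

R_before = 0.828
R_after = 1 − (1 − 0.828)^2 = 0.970
ΔR = 0.970 − 0.828 = 0.142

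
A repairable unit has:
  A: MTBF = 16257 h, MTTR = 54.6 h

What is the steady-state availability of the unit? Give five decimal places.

0.99665

A(A) = MTBF/(MTBF+MTTR) = 16257/(16257+54.6) = 0.99665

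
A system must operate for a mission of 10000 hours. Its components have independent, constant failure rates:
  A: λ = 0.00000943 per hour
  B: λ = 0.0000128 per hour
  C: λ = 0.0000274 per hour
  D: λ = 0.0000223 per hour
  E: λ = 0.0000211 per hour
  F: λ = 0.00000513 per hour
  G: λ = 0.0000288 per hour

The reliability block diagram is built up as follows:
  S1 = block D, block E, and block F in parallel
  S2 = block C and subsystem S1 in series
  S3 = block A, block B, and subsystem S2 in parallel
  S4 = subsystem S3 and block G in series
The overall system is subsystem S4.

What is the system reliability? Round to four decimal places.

R(A) = exp(−0.00000943 × 10000) = 0.910010
R(B) = exp(−0.0000128 × 10000) = 0.879853
R(C) = exp(−0.0000274 × 10000) = 0.760332
R(D) = exp(−0.0000223 × 10000) = 0.800115
R(E) = exp(−0.0000211 × 10000) = 0.809774
R(F) = exp(−0.00000513 × 10000) = 0.949994
R(G) = exp(−0.0000288 × 10000) = 0.749762
Parallel (D, E, and F): 1 − (1 − 0.800115)(1 − 0.809774)(1 − 0.949994) = 0.998099
Series (C and [0.998099]): 0.760332 × 0.998099 = 0.758887
Parallel (A, B, and [0.758887]): 1 − (1 − 0.910010)(1 − 0.879853)(1 − 0.758887) = 0.997393
Series ([0.997393] and G): 0.997393 × 0.749762 = 0.7478

0.7478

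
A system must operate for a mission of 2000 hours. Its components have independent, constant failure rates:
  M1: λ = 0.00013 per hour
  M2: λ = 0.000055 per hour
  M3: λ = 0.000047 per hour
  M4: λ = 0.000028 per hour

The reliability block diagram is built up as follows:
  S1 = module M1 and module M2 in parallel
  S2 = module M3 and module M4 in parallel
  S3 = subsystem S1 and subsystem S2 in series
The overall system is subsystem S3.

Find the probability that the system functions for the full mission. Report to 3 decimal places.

R(M1) = exp(−0.00013 × 2000) = 0.77105
R(M2) = exp(−0.000055 × 2000) = 0.89583
R(M3) = exp(−0.000047 × 2000) = 0.91028
R(M4) = exp(−0.000028 × 2000) = 0.94554
Parallel (M1 and M2): 1 − (1 − 0.77105)(1 − 0.89583) = 0.97615
Parallel (M3 and M4): 1 − (1 − 0.91028)(1 − 0.94554) = 0.99511
Series ([0.97615] and [0.99511]): 0.97615 × 0.99511 = 0.971

0.971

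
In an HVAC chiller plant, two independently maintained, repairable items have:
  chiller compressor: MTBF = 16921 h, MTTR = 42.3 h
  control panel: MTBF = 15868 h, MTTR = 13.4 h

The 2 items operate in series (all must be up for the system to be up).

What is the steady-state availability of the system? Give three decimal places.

A(chiller compressor) = MTBF/(MTBF+MTTR) = 16921/(16921+42.3) = 0.997506
A(control panel) = MTBF/(MTBF+MTTR) = 15868/(15868+13.4) = 0.999156
Series availability: 0.997506 × 0.999156 = 0.997

0.997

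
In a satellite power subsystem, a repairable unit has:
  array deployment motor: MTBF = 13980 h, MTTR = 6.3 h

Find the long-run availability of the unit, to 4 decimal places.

A(array deployment motor) = MTBF/(MTBF+MTTR) = 13980/(13980+6.3) = 0.9995

0.9995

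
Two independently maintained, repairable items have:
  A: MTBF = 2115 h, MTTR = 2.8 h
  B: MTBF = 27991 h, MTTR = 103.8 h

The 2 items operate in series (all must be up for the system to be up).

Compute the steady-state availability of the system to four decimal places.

A(A) = MTBF/(MTBF+MTTR) = 2115/(2115+2.8) = 0.998678
A(B) = MTBF/(MTBF+MTTR) = 27991/(27991+103.8) = 0.996305
Series availability: 0.998678 × 0.996305 = 0.9950

0.9950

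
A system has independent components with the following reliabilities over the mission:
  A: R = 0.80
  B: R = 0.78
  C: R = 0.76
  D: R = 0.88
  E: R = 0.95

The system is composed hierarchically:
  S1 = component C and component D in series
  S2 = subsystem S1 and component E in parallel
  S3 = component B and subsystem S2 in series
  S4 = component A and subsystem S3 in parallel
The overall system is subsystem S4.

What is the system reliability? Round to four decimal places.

0.9534

Series (C and D): 0.760000 × 0.880000 = 0.668800
Parallel ([0.668800] and E): 1 − (1 − 0.668800)(1 − 0.950000) = 0.983440
Series (B and [0.983440]): 0.780000 × 0.983440 = 0.767083
Parallel (A and [0.767083]): 1 − (1 − 0.800000)(1 − 0.767083) = 0.9534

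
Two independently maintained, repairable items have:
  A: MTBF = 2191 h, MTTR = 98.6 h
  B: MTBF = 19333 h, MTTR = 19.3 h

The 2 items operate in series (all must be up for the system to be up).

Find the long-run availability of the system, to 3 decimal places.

A(A) = MTBF/(MTBF+MTTR) = 2191/(2191+98.6) = 0.956936
A(B) = MTBF/(MTBF+MTTR) = 19333/(19333+19.3) = 0.999003
Series availability: 0.956936 × 0.999003 = 0.956

0.956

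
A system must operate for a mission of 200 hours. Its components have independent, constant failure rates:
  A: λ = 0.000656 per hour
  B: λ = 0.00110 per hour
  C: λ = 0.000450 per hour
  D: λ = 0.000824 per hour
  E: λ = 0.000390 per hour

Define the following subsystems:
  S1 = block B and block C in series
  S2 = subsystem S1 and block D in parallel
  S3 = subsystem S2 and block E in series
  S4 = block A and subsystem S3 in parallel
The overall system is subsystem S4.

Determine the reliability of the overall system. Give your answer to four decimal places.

0.9862

R(A) = exp(−0.000656 × 200) = 0.877042
R(B) = exp(−0.00110 × 200) = 0.802519
R(C) = exp(−0.000450 × 200) = 0.913931
R(D) = exp(−0.000824 × 200) = 0.848063
R(E) = exp(−0.000390 × 200) = 0.924964
Series (B and C): 0.802519 × 0.913931 = 0.733447
Parallel ([0.733447] and D): 1 − (1 − 0.733447)(1 − 0.848063) = 0.959501
Series ([0.959501] and E): 0.959501 × 0.924964 = 0.887504
Parallel (A and [0.887504]): 1 − (1 − 0.877042)(1 − 0.887504) = 0.9862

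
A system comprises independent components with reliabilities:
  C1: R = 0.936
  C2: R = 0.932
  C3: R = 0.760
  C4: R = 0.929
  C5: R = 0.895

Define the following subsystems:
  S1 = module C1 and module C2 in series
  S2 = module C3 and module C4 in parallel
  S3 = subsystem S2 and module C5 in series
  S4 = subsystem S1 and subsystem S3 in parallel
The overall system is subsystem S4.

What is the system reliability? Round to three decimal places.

0.985

Series (C1 and C2): 0.93600 × 0.93200 = 0.87235
Parallel (C3 and C4): 1 − (1 − 0.76000)(1 − 0.92900) = 0.98296
Series ([0.98296] and C5): 0.98296 × 0.89500 = 0.87975
Parallel ([0.87235] and [0.87975]): 1 − (1 − 0.87235)(1 − 0.87975) = 0.985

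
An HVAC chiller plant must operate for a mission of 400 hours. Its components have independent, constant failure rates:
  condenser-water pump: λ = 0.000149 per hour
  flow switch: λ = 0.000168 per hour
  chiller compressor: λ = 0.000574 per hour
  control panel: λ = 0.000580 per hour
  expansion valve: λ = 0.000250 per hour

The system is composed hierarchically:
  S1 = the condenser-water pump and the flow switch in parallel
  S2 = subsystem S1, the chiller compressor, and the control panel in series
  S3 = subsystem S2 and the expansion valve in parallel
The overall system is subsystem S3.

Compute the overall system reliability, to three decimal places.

0.965

R(condenser-water pump) = exp(−0.000149 × 400) = 0.94214
R(flow switch) = exp(−0.000168 × 400) = 0.93501
R(chiller compressor) = exp(−0.000574 × 400) = 0.79485
R(control panel) = exp(−0.000580 × 400) = 0.79295
R(expansion valve) = exp(−0.000250 × 400) = 0.90484
Parallel (condenser-water pump and flow switch): 1 − (1 − 0.94214)(1 − 0.93501) = 0.99624
Series ([0.99624], chiller compressor, and control panel): 0.99624 × 0.79485 × 0.79295 = 0.62791
Parallel ([0.62791] and expansion valve): 1 − (1 − 0.62791)(1 − 0.90484) = 0.965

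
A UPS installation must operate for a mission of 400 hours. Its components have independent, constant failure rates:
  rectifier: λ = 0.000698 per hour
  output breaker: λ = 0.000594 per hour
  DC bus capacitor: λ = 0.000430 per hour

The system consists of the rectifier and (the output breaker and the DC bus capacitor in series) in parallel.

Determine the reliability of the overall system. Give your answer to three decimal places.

0.918

R(rectifier) = exp(−0.000698 × 400) = 0.75639
R(output breaker) = exp(−0.000594 × 400) = 0.78852
R(DC bus capacitor) = exp(−0.000430 × 400) = 0.84198
Series (output breaker and DC bus capacitor): 0.78852 × 0.84198 = 0.66392
Parallel (rectifier and [0.66392]): 1 − (1 − 0.75639)(1 − 0.66392) = 0.918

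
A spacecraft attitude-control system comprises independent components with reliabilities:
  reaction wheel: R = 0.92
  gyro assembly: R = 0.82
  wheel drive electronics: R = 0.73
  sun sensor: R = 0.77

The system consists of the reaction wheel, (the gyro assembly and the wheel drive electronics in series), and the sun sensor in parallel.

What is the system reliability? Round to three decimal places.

0.993

Series (gyro assembly and wheel drive electronics): 0.82000 × 0.73000 = 0.59860
Parallel (reaction wheel, [0.59860], and sun sensor): 1 − (1 − 0.92000)(1 − 0.59860)(1 − 0.77000) = 0.993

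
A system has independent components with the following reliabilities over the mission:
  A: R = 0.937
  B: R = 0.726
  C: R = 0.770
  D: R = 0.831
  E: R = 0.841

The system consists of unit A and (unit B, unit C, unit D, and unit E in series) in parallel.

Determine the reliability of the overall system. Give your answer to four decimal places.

0.9616

Series (B, C, D, and E): 0.726000 × 0.770000 × 0.831000 × 0.841000 = 0.390683
Parallel (A and [0.390683]): 1 − (1 − 0.937000)(1 − 0.390683) = 0.9616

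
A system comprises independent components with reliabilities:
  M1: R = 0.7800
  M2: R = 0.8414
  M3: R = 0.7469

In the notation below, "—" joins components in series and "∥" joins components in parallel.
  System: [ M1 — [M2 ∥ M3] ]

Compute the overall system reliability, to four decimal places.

0.7487

Parallel (M2 and M3): 1 − (1 − 0.841400)(1 − 0.746900) = 0.959858
Series (M1 and [0.959858]): 0.780000 × 0.959858 = 0.7487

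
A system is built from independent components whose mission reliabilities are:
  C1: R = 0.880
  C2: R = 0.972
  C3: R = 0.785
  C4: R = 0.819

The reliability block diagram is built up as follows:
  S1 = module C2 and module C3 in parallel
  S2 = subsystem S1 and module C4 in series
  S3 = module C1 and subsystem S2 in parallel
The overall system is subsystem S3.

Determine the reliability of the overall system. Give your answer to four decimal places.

0.9777

Parallel (C2 and C3): 1 − (1 − 0.972000)(1 − 0.785000) = 0.993980
Series ([0.993980] and C4): 0.993980 × 0.819000 = 0.814070
Parallel (C1 and [0.814070]): 1 − (1 − 0.880000)(1 − 0.814070) = 0.9777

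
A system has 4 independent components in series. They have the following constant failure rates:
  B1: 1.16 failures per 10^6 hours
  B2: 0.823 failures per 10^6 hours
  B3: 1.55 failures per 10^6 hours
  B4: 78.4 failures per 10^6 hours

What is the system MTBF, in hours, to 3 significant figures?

Series of exponential components: λ_sys = Σ λ_i
λ_sys = 0.00000116 + 0.000000823 + 0.00000155 + 0.0000784 = 8.1933e-05 /h
MTBF = 1 / λ_sys = 12200 h

12200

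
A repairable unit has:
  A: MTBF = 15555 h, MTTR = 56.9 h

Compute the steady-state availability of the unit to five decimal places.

0.99636

A(A) = MTBF/(MTBF+MTTR) = 15555/(15555+56.9) = 0.99636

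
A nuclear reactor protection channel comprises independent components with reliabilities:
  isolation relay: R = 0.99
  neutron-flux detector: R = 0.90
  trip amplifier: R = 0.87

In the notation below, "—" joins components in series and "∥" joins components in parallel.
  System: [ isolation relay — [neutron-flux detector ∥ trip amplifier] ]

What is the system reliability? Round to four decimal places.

0.9771

Parallel (neutron-flux detector and trip amplifier): 1 − (1 − 0.900000)(1 − 0.870000) = 0.987000
Series (isolation relay and [0.987000]): 0.990000 × 0.987000 = 0.9771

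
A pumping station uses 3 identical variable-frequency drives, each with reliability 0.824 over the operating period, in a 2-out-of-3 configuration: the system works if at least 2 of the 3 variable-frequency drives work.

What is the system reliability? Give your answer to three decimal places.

R = Σ_{i=2}^{3} C(3,i) p^i (1−p)^{3−i} with p = 0.824
C(3,2)·0.824^2·0.176^1 = 0.35850
C(3,3)·0.824^3·0.176^0 = 0.55948
Sum = 0.918

0.918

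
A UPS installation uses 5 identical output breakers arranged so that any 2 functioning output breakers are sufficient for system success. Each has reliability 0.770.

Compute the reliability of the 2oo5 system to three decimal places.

R = Σ_{i=2}^{5} C(5,i) p^i (1−p)^{5−i} with p = 0.770
C(5,2)·0.770^2·0.230^3 = 0.07214
C(5,3)·0.770^3·0.230^2 = 0.24151
C(5,4)·0.770^4·0.230^1 = 0.40426
C(5,5)·0.770^5·0.230^0 = 0.27068
Sum = 0.989

0.989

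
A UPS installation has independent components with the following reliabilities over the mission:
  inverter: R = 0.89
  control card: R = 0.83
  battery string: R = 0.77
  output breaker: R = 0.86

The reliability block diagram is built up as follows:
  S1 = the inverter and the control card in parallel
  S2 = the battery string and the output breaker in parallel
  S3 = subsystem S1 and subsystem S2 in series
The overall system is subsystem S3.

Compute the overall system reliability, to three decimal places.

Parallel (inverter and control card): 1 − (1 − 0.89000)(1 − 0.83000) = 0.98130
Parallel (battery string and output breaker): 1 − (1 − 0.77000)(1 − 0.86000) = 0.96780
Series ([0.98130] and [0.96780]): 0.98130 × 0.96780 = 0.950

0.950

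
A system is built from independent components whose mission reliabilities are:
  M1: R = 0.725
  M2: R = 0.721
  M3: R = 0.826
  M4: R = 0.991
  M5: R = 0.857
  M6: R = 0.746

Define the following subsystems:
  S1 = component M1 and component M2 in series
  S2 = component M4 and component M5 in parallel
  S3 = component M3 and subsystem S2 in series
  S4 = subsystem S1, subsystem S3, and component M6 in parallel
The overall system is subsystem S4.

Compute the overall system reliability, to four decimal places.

0.9788

Series (M1 and M2): 0.725000 × 0.721000 = 0.522725
Parallel (M4 and M5): 1 − (1 − 0.991000)(1 − 0.857000) = 0.998713
Series (M3 and [0.998713]): 0.826000 × 0.998713 = 0.824937
Parallel ([0.522725], [0.824937], and M6): 1 − (1 − 0.522725)(1 − 0.824937)(1 − 0.746000) = 0.9788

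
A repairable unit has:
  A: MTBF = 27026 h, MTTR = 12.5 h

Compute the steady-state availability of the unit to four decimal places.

0.9995

A(A) = MTBF/(MTBF+MTTR) = 27026/(27026+12.5) = 0.9995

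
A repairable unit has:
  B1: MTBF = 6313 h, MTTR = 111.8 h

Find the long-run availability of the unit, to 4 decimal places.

0.9826

A(B1) = MTBF/(MTBF+MTTR) = 6313/(6313+111.8) = 0.9826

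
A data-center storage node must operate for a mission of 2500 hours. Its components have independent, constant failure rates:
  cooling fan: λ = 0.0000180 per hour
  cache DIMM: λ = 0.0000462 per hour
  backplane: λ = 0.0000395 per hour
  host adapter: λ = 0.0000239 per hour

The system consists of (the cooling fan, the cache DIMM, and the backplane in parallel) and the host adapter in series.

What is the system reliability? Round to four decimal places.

0.9416

R(cooling fan) = exp(−0.0000180 × 2500) = 0.955997
R(cache DIMM) = exp(−0.0000462 × 2500) = 0.890921
R(backplane) = exp(−0.0000395 × 2500) = 0.905969
R(host adapter) = exp(−0.0000239 × 2500) = 0.942000
Parallel (cooling fan, cache DIMM, and backplane): 1 − (1 − 0.955997)(1 − 0.890921)(1 − 0.905969) = 0.999549
Series ([0.999549] and host adapter): 0.999549 × 0.942000 = 0.9416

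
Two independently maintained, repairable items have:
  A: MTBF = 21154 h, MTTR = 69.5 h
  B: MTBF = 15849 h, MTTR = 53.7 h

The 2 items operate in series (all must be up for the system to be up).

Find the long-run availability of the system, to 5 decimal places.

A(A) = MTBF/(MTBF+MTTR) = 21154/(21154+69.5) = 0.996725
A(B) = MTBF/(MTBF+MTTR) = 15849/(15849+53.7) = 0.996623
Series availability: 0.996725 × 0.996623 = 0.99336

0.99336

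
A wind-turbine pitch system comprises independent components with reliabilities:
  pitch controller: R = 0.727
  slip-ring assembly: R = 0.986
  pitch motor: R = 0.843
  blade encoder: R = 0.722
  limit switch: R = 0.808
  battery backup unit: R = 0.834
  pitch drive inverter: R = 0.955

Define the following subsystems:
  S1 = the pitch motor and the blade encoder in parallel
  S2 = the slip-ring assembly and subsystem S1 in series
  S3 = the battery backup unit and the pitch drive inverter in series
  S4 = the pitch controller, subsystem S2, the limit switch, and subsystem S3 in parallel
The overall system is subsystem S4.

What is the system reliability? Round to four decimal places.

Parallel (pitch motor and blade encoder): 1 − (1 − 0.843000)(1 − 0.722000) = 0.956354
Series (slip-ring assembly and [0.956354]): 0.986000 × 0.956354 = 0.942965
Series (battery backup unit and pitch drive inverter): 0.834000 × 0.955000 = 0.796470
Parallel (pitch controller, [0.942965], limit switch, and [0.796470]): 1 − (1 − 0.727000)(1 − 0.942965)(1 − 0.808000)(1 − 0.796470) = 0.9994

0.9994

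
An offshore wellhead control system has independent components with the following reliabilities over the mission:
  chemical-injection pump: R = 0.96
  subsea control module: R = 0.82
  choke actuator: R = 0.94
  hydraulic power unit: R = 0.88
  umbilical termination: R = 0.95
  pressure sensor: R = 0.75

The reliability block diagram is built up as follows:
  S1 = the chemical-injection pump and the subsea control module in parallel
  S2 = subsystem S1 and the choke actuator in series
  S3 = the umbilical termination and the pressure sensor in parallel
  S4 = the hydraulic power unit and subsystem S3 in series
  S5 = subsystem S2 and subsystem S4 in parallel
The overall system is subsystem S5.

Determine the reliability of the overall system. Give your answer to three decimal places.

Parallel (chemical-injection pump and subsea control module): 1 − (1 − 0.96000)(1 − 0.82000) = 0.99280
Series ([0.99280] and choke actuator): 0.99280 × 0.94000 = 0.93323
Parallel (umbilical termination and pressure sensor): 1 − (1 − 0.95000)(1 − 0.75000) = 0.98750
Series (hydraulic power unit and [0.98750]): 0.88000 × 0.98750 = 0.86900
Parallel ([0.93323] and [0.86900]): 1 − (1 − 0.93323)(1 − 0.86900) = 0.991

0.991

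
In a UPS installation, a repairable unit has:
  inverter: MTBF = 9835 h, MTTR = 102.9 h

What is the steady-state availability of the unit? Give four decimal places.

A(inverter) = MTBF/(MTBF+MTTR) = 9835/(9835+102.9) = 0.9896

0.9896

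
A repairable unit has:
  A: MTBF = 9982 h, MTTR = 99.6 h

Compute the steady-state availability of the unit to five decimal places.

A(A) = MTBF/(MTBF+MTTR) = 9982/(9982+99.6) = 0.99012

0.99012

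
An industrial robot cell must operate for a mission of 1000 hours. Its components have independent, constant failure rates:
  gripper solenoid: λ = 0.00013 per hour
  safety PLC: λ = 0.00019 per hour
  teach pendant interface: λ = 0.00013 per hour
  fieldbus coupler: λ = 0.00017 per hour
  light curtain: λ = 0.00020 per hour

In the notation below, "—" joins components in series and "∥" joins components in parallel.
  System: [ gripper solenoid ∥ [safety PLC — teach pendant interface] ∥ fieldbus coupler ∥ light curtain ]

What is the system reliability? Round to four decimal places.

R(gripper solenoid) = exp(−0.00013 × 1000) = 0.878095
R(safety PLC) = exp(−0.00019 × 1000) = 0.826959
R(teach pendant interface) = exp(−0.00013 × 1000) = 0.878095
R(fieldbus coupler) = exp(−0.00017 × 1000) = 0.843665
R(light curtain) = exp(−0.00020 × 1000) = 0.818731
Series (safety PLC and teach pendant interface): 0.826959 × 0.878095 = 0.726149
Parallel (gripper solenoid, [0.726149], fieldbus coupler, and light curtain): 1 − (1 − 0.878095)(1 − 0.726149)(1 − 0.843665)(1 − 0.818731) = 0.9991

0.9991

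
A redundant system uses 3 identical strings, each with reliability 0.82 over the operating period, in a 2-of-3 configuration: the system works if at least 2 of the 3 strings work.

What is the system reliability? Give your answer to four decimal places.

R = Σ_{i=2}^{3} C(3,i) p^i (1−p)^{3−i} with p = 0.82
C(3,2)·0.82^2·0.18^1 = 0.363096
C(3,3)·0.82^3·0.18^0 = 0.551368
Sum = 0.9145

0.9145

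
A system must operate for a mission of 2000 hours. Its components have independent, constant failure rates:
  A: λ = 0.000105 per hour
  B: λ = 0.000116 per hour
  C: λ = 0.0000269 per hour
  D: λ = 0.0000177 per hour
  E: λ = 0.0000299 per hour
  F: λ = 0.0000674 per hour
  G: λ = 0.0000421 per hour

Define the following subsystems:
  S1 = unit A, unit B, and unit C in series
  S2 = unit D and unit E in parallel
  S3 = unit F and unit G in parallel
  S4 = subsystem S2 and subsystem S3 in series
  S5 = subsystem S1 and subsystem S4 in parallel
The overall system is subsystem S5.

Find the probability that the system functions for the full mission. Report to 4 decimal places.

0.9952

R(A) = exp(−0.000105 × 2000) = 0.810584
R(B) = exp(−0.000116 × 2000) = 0.792946
R(C) = exp(−0.0000269 × 2000) = 0.947622
R(D) = exp(−0.0000177 × 2000) = 0.965219
R(E) = exp(−0.0000299 × 2000) = 0.941953
R(F) = exp(−0.0000674 × 2000) = 0.873891
R(G) = exp(−0.0000421 × 2000) = 0.919247
Series (A, B, and C): 0.810584 × 0.792946 × 0.947622 = 0.609083
Parallel (D and E): 1 − (1 − 0.965219)(1 − 0.941953) = 0.997981
Parallel (F and G): 1 − (1 − 0.873891)(1 − 0.919247) = 0.989816
Series ([0.997981] and [0.989816]): 0.997981 × 0.989816 = 0.987818
Parallel ([0.609083] and [0.987818]): 1 − (1 − 0.609083)(1 − 0.987818) = 0.9952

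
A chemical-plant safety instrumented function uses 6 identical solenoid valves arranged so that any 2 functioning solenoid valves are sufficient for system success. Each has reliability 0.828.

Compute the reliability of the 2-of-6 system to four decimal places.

R = Σ_{i=2}^{6} C(6,i) p^i (1−p)^{6−i} with p = 0.828
C(6,2)·0.828^2·0.172^4 = 0.009000
C(6,3)·0.828^3·0.172^3 = 0.057771
C(6,4)·0.828^4·0.172^2 = 0.208578
C(6,5)·0.828^5·0.172^1 = 0.401635
C(6,6)·0.828^6·0.172^0 = 0.322242
Sum = 0.9992

0.9992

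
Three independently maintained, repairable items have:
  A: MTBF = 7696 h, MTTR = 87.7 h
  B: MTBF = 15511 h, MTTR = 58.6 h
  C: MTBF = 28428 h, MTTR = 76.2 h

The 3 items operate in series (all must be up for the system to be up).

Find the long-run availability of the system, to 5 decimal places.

A(A) = MTBF/(MTBF+MTTR) = 7696/(7696+87.7) = 0.988733
A(B) = MTBF/(MTBF+MTTR) = 15511/(15511+58.6) = 0.996236
A(C) = MTBF/(MTBF+MTTR) = 28428/(28428+76.2) = 0.997327
Series availability: 0.988733 × 0.996236 × 0.997327 = 0.98238

0.98238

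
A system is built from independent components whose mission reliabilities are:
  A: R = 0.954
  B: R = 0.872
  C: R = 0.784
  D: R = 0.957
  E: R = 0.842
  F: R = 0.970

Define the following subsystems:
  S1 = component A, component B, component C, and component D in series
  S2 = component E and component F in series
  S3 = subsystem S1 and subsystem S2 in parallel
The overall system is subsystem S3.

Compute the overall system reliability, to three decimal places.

Series (A, B, C, and D): 0.95400 × 0.87200 × 0.78400 × 0.95700 = 0.62416
Series (E and F): 0.84200 × 0.97000 = 0.81674
Parallel ([0.62416] and [0.81674]): 1 − (1 − 0.62416)(1 − 0.81674) = 0.931

0.931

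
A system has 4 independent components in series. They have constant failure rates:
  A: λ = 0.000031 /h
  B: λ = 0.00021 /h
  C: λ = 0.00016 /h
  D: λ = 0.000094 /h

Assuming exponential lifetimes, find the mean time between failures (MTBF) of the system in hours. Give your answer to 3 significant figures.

Series of exponential components: λ_sys = Σ λ_i
λ_sys = 0.000031 + 0.00021 + 0.00016 + 0.000094 = 4.9500e-04 /h
MTBF = 1 / λ_sys = 2020 h

2020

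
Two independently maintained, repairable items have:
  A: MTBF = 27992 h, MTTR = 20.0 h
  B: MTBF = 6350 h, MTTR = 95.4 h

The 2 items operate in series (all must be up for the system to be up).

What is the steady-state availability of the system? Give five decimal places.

A(A) = MTBF/(MTBF+MTTR) = 27992/(27992+20.0) = 0.999286
A(B) = MTBF/(MTBF+MTTR) = 6350/(6350+95.4) = 0.985199
Series availability: 0.999286 × 0.985199 = 0.98450

0.98450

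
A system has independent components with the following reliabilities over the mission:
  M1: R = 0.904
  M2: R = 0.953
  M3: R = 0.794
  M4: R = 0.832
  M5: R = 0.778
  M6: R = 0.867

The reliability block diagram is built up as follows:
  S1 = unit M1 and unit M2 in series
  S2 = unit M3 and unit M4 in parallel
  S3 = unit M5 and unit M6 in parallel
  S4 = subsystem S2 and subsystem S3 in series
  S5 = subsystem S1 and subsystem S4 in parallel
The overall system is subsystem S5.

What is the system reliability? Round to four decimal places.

Series (M1 and M2): 0.904000 × 0.953000 = 0.861512
Parallel (M3 and M4): 1 − (1 − 0.794000)(1 − 0.832000) = 0.965392
Parallel (M5 and M6): 1 − (1 − 0.778000)(1 − 0.867000) = 0.970474
Series ([0.965392] and [0.970474]): 0.965392 × 0.970474 = 0.936888
Parallel ([0.861512] and [0.936888]): 1 − (1 − 0.861512)(1 − 0.936888) = 0.9913

0.9913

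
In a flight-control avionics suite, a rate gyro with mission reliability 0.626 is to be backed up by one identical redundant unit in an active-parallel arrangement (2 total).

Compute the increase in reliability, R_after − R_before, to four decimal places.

0.2341

R_before = 0.626
R_after = 1 − (1 − 0.626)^2 = 0.8601
ΔR = 0.8601 − 0.626 = 0.2341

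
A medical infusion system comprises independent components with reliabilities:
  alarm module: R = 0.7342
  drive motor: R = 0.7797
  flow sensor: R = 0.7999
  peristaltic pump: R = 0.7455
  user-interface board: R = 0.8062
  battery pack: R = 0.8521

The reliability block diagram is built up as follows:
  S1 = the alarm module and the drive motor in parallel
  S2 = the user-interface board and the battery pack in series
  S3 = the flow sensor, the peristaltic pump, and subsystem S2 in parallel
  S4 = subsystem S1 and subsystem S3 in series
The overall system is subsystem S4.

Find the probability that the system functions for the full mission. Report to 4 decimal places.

0.9264

Parallel (alarm module and drive motor): 1 − (1 − 0.734200)(1 − 0.779700) = 0.941444
Series (user-interface board and battery pack): 0.806200 × 0.852100 = 0.686963
Parallel (flow sensor, peristaltic pump, and [0.686963]): 1 − (1 − 0.799900)(1 − 0.745500)(1 − 0.686963) = 0.984058
Series ([0.941444] and [0.984058]): 0.941444 × 0.984058 = 0.9264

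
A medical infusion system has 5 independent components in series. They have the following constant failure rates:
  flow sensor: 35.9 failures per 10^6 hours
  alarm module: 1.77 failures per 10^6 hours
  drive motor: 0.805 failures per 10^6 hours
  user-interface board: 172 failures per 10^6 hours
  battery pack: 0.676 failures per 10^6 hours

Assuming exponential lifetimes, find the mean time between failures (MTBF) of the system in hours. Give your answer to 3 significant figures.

Series of exponential components: λ_sys = Σ λ_i
λ_sys = 0.0000359 + 0.00000177 + 0.000000805 + 0.000172 + 0.000000676 = 2.1115e-04 /h
MTBF = 1 / λ_sys = 4740 h

4740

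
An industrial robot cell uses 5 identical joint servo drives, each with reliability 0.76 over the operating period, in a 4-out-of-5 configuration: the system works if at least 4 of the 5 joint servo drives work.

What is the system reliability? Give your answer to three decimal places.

R = Σ_{i=4}^{5} C(5,i) p^i (1−p)^{5−i} with p = 0.76
C(5,4)·0.76^4·0.24^1 = 0.40035
C(5,5)·0.76^5·0.24^0 = 0.25355
Sum = 0.654

0.654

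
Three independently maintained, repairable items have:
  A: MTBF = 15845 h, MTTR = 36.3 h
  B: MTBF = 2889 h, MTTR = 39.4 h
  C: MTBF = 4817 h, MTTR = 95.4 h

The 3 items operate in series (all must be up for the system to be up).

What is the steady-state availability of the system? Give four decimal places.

0.9652

A(A) = MTBF/(MTBF+MTTR) = 15845/(15845+36.3) = 0.997714
A(B) = MTBF/(MTBF+MTTR) = 2889/(2889+39.4) = 0.986546
A(C) = MTBF/(MTBF+MTTR) = 4817/(4817+95.4) = 0.980580
Series availability: 0.997714 × 0.986546 × 0.980580 = 0.9652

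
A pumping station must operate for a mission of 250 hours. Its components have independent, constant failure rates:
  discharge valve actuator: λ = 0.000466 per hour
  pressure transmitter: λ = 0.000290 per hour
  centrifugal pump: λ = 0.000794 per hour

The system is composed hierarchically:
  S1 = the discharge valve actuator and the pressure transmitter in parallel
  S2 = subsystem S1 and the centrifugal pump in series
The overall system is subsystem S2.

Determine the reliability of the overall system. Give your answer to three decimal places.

0.814

R(discharge valve actuator) = exp(−0.000466 × 250) = 0.89003
R(pressure transmitter) = exp(−0.000290 × 250) = 0.93007
R(centrifugal pump) = exp(−0.000794 × 250) = 0.81996
Parallel (discharge valve actuator and pressure transmitter): 1 − (1 − 0.89003)(1 − 0.93007) = 0.99231
Series ([0.99231] and centrifugal pump): 0.99231 × 0.81996 = 0.814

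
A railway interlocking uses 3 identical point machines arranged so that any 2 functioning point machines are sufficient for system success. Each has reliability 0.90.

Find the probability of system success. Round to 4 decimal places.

0.9720

R = Σ_{i=2}^{3} C(3,i) p^i (1−p)^{3−i} with p = 0.90
C(3,2)·0.90^2·0.10^1 = 0.243000
C(3,3)·0.90^3·0.10^0 = 0.729000
Sum = 0.9720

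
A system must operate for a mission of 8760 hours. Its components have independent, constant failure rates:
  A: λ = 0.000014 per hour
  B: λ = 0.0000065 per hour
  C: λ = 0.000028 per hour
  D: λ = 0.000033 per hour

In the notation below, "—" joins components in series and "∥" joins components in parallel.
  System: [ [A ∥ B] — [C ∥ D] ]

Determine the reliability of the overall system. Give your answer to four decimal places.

R(A) = exp(−0.000014 × 8760) = 0.884582
R(B) = exp(−0.0000065 × 8760) = 0.944651
R(C) = exp(−0.000028 × 8760) = 0.782485
R(D) = exp(−0.000033 × 8760) = 0.748952
Parallel (A and B): 1 − (1 − 0.884582)(1 − 0.944651) = 0.993612
Parallel (C and D): 1 − (1 − 0.782485)(1 − 0.748952) = 0.945393
Series ([0.993612] and [0.945393]): 0.993612 × 0.945393 = 0.9394

0.9394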